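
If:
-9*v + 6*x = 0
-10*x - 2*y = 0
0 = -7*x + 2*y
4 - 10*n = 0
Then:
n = 2/5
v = 0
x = 0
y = 0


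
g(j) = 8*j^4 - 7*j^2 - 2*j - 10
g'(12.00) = 55126.00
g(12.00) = 164846.00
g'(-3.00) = -824.00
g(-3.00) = 581.00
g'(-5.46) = -5134.24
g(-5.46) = 6902.09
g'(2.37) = 390.81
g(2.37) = 198.34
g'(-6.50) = -8699.00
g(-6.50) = 13987.75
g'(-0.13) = -0.25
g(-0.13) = -9.86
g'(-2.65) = -560.41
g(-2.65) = 340.67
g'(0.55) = -4.38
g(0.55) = -12.49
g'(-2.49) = -461.16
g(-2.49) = 259.11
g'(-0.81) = -7.67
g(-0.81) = -9.53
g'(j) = 32*j^3 - 14*j - 2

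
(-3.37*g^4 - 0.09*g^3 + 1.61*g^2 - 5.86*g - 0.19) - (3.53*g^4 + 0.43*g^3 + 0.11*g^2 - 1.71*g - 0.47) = -6.9*g^4 - 0.52*g^3 + 1.5*g^2 - 4.15*g + 0.28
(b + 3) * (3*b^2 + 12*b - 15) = 3*b^3 + 21*b^2 + 21*b - 45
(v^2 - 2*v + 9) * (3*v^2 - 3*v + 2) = 3*v^4 - 9*v^3 + 35*v^2 - 31*v + 18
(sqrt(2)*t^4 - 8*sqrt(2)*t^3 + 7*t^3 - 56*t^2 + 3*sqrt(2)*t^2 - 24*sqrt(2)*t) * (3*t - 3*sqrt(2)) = 3*sqrt(2)*t^5 - 24*sqrt(2)*t^4 + 15*t^4 - 120*t^3 - 12*sqrt(2)*t^3 - 18*t^2 + 96*sqrt(2)*t^2 + 144*t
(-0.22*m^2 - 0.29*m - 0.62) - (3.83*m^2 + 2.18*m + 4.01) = -4.05*m^2 - 2.47*m - 4.63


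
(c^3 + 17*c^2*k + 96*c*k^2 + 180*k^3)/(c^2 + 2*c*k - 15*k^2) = (c^2 + 12*c*k + 36*k^2)/(c - 3*k)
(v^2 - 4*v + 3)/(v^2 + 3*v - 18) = (v - 1)/(v + 6)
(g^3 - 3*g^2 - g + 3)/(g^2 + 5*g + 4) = (g^2 - 4*g + 3)/(g + 4)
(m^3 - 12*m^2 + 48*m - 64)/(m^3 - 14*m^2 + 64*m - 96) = (m - 4)/(m - 6)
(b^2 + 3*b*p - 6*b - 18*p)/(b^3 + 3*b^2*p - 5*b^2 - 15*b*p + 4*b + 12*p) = (b - 6)/(b^2 - 5*b + 4)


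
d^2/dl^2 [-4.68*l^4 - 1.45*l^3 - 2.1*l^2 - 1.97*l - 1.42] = -56.16*l^2 - 8.7*l - 4.2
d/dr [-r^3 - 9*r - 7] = -3*r^2 - 9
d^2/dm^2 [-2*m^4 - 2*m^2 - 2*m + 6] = -24*m^2 - 4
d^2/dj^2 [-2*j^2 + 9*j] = -4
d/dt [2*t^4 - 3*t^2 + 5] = 8*t^3 - 6*t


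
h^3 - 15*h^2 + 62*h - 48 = (h - 8)*(h - 6)*(h - 1)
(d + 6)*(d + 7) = d^2 + 13*d + 42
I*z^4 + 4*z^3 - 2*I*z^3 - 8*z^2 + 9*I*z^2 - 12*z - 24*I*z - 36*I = (z - 3)*(z - 6*I)*(z + 2*I)*(I*z + I)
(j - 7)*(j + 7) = j^2 - 49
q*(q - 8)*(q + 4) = q^3 - 4*q^2 - 32*q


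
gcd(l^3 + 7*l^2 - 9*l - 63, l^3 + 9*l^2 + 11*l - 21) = l^2 + 10*l + 21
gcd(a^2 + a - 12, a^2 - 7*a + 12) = a - 3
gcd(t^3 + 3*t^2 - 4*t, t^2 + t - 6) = 1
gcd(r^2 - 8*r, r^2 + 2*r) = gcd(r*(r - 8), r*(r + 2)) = r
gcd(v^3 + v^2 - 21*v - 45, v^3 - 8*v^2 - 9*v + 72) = v + 3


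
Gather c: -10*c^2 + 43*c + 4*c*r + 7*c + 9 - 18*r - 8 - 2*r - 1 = -10*c^2 + c*(4*r + 50) - 20*r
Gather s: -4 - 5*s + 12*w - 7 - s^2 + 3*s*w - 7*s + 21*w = -s^2 + s*(3*w - 12) + 33*w - 11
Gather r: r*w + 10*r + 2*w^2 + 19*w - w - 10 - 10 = r*(w + 10) + 2*w^2 + 18*w - 20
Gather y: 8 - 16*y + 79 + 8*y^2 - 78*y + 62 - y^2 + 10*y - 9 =7*y^2 - 84*y + 140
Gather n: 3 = 3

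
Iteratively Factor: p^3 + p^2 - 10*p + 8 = (p - 2)*(p^2 + 3*p - 4) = (p - 2)*(p - 1)*(p + 4)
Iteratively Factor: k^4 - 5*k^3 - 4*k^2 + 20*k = (k - 5)*(k^3 - 4*k) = k*(k - 5)*(k^2 - 4) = k*(k - 5)*(k + 2)*(k - 2)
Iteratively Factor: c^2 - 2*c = (c - 2)*(c)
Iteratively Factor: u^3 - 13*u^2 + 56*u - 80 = (u - 4)*(u^2 - 9*u + 20) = (u - 4)^2*(u - 5)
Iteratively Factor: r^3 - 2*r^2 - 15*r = (r - 5)*(r^2 + 3*r) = (r - 5)*(r + 3)*(r)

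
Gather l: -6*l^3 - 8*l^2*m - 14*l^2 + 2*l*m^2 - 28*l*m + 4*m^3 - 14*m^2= -6*l^3 + l^2*(-8*m - 14) + l*(2*m^2 - 28*m) + 4*m^3 - 14*m^2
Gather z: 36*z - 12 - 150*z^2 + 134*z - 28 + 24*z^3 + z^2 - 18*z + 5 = 24*z^3 - 149*z^2 + 152*z - 35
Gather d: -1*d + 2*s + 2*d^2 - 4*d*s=2*d^2 + d*(-4*s - 1) + 2*s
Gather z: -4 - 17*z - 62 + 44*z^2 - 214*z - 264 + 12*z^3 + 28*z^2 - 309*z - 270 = 12*z^3 + 72*z^2 - 540*z - 600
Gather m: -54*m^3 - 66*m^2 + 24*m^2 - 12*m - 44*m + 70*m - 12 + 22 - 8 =-54*m^3 - 42*m^2 + 14*m + 2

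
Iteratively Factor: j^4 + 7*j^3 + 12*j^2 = (j)*(j^3 + 7*j^2 + 12*j) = j*(j + 3)*(j^2 + 4*j) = j*(j + 3)*(j + 4)*(j)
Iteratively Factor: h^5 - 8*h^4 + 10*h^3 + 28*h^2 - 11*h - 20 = (h - 4)*(h^4 - 4*h^3 - 6*h^2 + 4*h + 5) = (h - 5)*(h - 4)*(h^3 + h^2 - h - 1) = (h - 5)*(h - 4)*(h + 1)*(h^2 - 1) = (h - 5)*(h - 4)*(h - 1)*(h + 1)*(h + 1)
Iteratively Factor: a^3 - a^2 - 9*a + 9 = (a - 3)*(a^2 + 2*a - 3) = (a - 3)*(a + 3)*(a - 1)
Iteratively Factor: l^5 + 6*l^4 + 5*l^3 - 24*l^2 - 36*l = (l - 2)*(l^4 + 8*l^3 + 21*l^2 + 18*l) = (l - 2)*(l + 2)*(l^3 + 6*l^2 + 9*l) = (l - 2)*(l + 2)*(l + 3)*(l^2 + 3*l) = l*(l - 2)*(l + 2)*(l + 3)*(l + 3)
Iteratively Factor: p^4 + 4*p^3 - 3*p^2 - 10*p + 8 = (p + 4)*(p^3 - 3*p + 2) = (p - 1)*(p + 4)*(p^2 + p - 2) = (p - 1)^2*(p + 4)*(p + 2)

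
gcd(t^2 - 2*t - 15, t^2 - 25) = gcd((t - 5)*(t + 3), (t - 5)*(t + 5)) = t - 5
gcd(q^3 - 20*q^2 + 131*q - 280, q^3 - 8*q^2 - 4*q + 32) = q - 8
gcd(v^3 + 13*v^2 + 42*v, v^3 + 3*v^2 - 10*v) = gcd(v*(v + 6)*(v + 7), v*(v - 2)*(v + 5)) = v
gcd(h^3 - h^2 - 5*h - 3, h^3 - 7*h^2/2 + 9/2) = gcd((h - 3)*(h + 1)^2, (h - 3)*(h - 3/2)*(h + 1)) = h^2 - 2*h - 3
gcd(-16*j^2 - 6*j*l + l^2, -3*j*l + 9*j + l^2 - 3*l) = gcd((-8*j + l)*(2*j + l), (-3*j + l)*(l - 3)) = 1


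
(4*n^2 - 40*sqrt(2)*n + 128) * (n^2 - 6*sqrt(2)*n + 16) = 4*n^4 - 64*sqrt(2)*n^3 + 672*n^2 - 1408*sqrt(2)*n + 2048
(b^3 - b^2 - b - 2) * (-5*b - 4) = -5*b^4 + b^3 + 9*b^2 + 14*b + 8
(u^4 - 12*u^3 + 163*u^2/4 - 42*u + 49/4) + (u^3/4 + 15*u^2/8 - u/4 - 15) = u^4 - 47*u^3/4 + 341*u^2/8 - 169*u/4 - 11/4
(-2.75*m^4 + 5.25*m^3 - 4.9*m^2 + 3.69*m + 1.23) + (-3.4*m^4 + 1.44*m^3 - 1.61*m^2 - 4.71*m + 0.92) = -6.15*m^4 + 6.69*m^3 - 6.51*m^2 - 1.02*m + 2.15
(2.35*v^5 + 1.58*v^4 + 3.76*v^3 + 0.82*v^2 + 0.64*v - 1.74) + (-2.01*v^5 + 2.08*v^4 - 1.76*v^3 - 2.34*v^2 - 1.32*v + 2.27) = 0.34*v^5 + 3.66*v^4 + 2.0*v^3 - 1.52*v^2 - 0.68*v + 0.53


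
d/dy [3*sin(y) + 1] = 3*cos(y)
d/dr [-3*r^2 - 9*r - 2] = -6*r - 9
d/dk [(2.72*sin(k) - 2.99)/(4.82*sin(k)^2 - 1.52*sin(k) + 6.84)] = (-13.1104*sin(k)^2 + 28.8236*sin(k) + 14.06)*cos(k)/(23.2324*sin(k)^4 - 14.6528*sin(k)^3 + 68.248*sin(k)^2 - 20.7936*sin(k) + 46.7856)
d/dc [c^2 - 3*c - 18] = 2*c - 3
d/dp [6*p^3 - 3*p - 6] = 18*p^2 - 3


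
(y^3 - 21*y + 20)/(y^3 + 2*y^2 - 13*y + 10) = (y - 4)/(y - 2)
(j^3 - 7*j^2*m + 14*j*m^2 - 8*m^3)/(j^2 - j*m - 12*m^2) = (j^2 - 3*j*m + 2*m^2)/(j + 3*m)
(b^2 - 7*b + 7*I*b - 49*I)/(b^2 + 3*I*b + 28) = (b - 7)/(b - 4*I)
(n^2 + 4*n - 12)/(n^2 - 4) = (n + 6)/(n + 2)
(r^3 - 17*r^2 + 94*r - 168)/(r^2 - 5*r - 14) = (r^2 - 10*r + 24)/(r + 2)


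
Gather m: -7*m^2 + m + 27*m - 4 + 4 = -7*m^2 + 28*m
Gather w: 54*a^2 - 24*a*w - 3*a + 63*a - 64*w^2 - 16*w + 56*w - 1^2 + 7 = 54*a^2 + 60*a - 64*w^2 + w*(40 - 24*a) + 6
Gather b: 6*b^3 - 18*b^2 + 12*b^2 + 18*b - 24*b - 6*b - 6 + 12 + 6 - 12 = 6*b^3 - 6*b^2 - 12*b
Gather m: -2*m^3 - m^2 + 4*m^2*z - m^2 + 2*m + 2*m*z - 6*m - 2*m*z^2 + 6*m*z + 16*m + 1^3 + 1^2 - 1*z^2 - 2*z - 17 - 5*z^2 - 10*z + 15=-2*m^3 + m^2*(4*z - 2) + m*(-2*z^2 + 8*z + 12) - 6*z^2 - 12*z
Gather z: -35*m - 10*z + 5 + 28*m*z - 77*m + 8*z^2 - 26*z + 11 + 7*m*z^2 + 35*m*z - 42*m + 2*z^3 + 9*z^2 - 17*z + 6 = -154*m + 2*z^3 + z^2*(7*m + 17) + z*(63*m - 53) + 22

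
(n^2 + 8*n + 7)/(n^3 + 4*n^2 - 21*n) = (n + 1)/(n*(n - 3))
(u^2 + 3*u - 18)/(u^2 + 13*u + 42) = (u - 3)/(u + 7)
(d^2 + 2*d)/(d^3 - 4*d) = 1/(d - 2)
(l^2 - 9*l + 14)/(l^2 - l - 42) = (l - 2)/(l + 6)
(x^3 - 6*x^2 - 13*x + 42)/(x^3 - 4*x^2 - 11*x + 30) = (x - 7)/(x - 5)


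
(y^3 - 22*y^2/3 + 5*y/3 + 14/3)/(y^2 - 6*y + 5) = (3*y^2 - 19*y - 14)/(3*(y - 5))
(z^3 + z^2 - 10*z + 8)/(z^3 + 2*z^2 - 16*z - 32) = (z^2 - 3*z + 2)/(z^2 - 2*z - 8)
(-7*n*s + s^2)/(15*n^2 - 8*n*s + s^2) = s*(-7*n + s)/(15*n^2 - 8*n*s + s^2)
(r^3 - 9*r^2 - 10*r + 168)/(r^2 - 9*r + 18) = (r^2 - 3*r - 28)/(r - 3)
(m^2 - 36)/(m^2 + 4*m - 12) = (m - 6)/(m - 2)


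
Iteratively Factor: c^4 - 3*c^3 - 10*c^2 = (c)*(c^3 - 3*c^2 - 10*c) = c*(c + 2)*(c^2 - 5*c) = c^2*(c + 2)*(c - 5)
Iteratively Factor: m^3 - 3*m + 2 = (m + 2)*(m^2 - 2*m + 1) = (m - 1)*(m + 2)*(m - 1)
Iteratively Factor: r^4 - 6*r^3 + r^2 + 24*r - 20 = (r + 2)*(r^3 - 8*r^2 + 17*r - 10) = (r - 5)*(r + 2)*(r^2 - 3*r + 2) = (r - 5)*(r - 1)*(r + 2)*(r - 2)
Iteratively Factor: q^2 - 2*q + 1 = (q - 1)*(q - 1)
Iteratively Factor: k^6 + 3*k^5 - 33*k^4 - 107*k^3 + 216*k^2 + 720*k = (k + 4)*(k^5 - k^4 - 29*k^3 + 9*k^2 + 180*k) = (k - 3)*(k + 4)*(k^4 + 2*k^3 - 23*k^2 - 60*k) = (k - 3)*(k + 3)*(k + 4)*(k^3 - k^2 - 20*k) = k*(k - 3)*(k + 3)*(k + 4)*(k^2 - k - 20) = k*(k - 3)*(k + 3)*(k + 4)^2*(k - 5)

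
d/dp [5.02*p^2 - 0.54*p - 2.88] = 10.04*p - 0.54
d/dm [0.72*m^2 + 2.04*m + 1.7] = 1.44*m + 2.04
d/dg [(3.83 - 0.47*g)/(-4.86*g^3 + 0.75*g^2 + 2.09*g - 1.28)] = (-4.5684*g^3 + 56.1939*g^2 - 5.745*g - 7.4031)/(23.6196*g^6 - 7.29*g^5 - 19.7523*g^4 + 15.5766*g^3 + 2.4481*g^2 - 5.3504*g + 1.6384)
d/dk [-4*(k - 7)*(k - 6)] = 52 - 8*k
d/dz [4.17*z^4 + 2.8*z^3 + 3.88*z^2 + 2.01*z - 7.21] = 16.68*z^3 + 8.4*z^2 + 7.76*z + 2.01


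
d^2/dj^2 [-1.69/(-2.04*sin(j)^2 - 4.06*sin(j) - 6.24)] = (-28.132416*sin(j)^4 - 41.991768*sin(j)^3 + 100.393436*sin(j)^2 + 126.798672*sin(j) + 12.68852)/(2.04*sin(j)^2 + 4.06*sin(j) + 6.24)^3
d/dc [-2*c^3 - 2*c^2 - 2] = 2*c*(-3*c - 2)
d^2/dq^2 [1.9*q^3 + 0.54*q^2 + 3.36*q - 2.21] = 11.4*q + 1.08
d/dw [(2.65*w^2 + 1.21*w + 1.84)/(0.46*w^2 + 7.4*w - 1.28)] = (19.0534*w^2 - 8.4768*w - 15.1648)/(0.2116*w^4 + 6.808*w^3 + 53.5824*w^2 - 18.944*w + 1.6384)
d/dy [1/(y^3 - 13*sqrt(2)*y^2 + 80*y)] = (-3*y^2 + 26*sqrt(2)*y - 80)/(y^2*(y^2 - 13*sqrt(2)*y + 80)^2)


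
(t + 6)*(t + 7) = t^2 + 13*t + 42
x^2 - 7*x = x*(x - 7)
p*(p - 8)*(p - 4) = p^3 - 12*p^2 + 32*p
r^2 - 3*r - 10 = (r - 5)*(r + 2)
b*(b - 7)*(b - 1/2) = b^3 - 15*b^2/2 + 7*b/2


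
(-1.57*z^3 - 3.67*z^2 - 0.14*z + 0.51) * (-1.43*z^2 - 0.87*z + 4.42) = 2.2451*z^5 + 6.614*z^4 - 3.5463*z^3 - 16.8289*z^2 - 1.0625*z + 2.2542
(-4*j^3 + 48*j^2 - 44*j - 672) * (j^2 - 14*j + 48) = -4*j^5 + 104*j^4 - 908*j^3 + 2248*j^2 + 7296*j - 32256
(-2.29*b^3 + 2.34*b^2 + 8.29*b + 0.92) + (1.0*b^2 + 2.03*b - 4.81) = -2.29*b^3 + 3.34*b^2 + 10.32*b - 3.89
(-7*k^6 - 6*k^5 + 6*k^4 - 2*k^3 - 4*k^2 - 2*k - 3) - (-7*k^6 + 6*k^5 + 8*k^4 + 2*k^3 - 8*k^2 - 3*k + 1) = -12*k^5 - 2*k^4 - 4*k^3 + 4*k^2 + k - 4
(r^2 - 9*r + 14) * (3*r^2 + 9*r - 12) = 3*r^4 - 18*r^3 - 51*r^2 + 234*r - 168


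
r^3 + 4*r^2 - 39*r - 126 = (r - 6)*(r + 3)*(r + 7)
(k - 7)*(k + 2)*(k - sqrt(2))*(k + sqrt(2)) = k^4 - 5*k^3 - 16*k^2 + 10*k + 28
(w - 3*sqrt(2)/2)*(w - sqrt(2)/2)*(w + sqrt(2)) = w^3 - sqrt(2)*w^2 - 5*w/2 + 3*sqrt(2)/2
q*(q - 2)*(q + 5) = q^3 + 3*q^2 - 10*q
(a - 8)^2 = a^2 - 16*a + 64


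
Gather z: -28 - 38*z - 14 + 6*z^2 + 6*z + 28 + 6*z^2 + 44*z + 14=12*z^2 + 12*z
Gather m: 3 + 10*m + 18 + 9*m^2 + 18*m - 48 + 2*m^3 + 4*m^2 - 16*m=2*m^3 + 13*m^2 + 12*m - 27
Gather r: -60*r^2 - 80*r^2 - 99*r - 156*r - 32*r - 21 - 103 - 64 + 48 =-140*r^2 - 287*r - 140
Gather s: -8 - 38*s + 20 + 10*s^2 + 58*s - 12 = 10*s^2 + 20*s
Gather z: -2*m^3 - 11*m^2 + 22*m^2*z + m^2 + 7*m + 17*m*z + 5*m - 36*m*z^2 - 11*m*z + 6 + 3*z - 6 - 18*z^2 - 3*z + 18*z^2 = -2*m^3 - 10*m^2 - 36*m*z^2 + 12*m + z*(22*m^2 + 6*m)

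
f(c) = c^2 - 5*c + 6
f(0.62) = 3.28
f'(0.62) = -3.76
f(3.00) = 0.00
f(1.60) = 0.56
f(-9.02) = 132.46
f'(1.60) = -1.80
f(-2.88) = 28.69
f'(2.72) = 0.44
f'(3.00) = 1.00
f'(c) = 2*c - 5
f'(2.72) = 0.44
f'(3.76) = 2.52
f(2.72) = -0.20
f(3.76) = 1.34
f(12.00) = 90.00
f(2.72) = -0.20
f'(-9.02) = -23.04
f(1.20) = 1.44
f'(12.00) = 19.00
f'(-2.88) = -10.76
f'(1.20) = -2.60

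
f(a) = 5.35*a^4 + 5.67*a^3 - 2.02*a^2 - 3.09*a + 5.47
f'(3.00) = 715.68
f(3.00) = 564.46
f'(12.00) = 39377.07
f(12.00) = 120412.87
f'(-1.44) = -25.90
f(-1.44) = 11.80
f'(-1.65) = -46.25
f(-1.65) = 19.25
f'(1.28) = 64.49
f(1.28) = 24.46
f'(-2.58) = -246.95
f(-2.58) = 139.67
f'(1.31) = 68.92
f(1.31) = 26.46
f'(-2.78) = -320.18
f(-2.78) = 196.17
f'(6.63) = 6954.52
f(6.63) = 11885.94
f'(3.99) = 1610.94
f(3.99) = 1677.10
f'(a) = 21.4*a^3 + 17.01*a^2 - 4.04*a - 3.09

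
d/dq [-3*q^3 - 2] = -9*q^2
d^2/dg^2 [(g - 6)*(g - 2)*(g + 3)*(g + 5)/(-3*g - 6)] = 2*(-3*g^4 - 16*g^3 - 24*g^2 - 80)/(3*(g^3 + 6*g^2 + 12*g + 8))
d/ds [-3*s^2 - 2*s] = -6*s - 2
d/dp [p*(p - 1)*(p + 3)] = 3*p^2 + 4*p - 3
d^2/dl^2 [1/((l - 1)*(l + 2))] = 2*((l - 1)^2 + (l - 1)*(l + 2) + (l + 2)^2)/((l - 1)^3*(l + 2)^3)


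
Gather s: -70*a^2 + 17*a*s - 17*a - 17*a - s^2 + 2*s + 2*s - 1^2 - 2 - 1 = -70*a^2 - 34*a - s^2 + s*(17*a + 4) - 4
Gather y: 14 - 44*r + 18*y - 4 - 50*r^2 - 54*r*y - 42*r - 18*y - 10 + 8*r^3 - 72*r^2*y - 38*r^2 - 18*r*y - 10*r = 8*r^3 - 88*r^2 - 96*r + y*(-72*r^2 - 72*r)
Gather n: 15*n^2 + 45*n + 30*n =15*n^2 + 75*n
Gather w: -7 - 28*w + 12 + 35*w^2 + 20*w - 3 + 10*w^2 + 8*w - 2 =45*w^2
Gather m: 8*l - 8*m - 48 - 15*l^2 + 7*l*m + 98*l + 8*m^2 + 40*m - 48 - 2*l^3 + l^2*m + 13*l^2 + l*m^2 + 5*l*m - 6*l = -2*l^3 - 2*l^2 + 100*l + m^2*(l + 8) + m*(l^2 + 12*l + 32) - 96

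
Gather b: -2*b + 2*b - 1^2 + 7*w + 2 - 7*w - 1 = 0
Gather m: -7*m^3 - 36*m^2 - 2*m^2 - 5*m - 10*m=-7*m^3 - 38*m^2 - 15*m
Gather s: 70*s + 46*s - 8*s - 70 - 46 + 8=108*s - 108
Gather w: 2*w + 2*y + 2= 2*w + 2*y + 2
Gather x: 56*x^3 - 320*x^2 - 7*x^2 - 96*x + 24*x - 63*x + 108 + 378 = 56*x^3 - 327*x^2 - 135*x + 486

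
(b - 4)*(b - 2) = b^2 - 6*b + 8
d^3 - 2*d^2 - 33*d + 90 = (d - 5)*(d - 3)*(d + 6)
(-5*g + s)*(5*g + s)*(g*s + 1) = -25*g^3*s - 25*g^2 + g*s^3 + s^2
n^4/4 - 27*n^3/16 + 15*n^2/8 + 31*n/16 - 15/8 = (n/4 + 1/4)*(n - 5)*(n - 2)*(n - 3/4)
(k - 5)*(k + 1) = k^2 - 4*k - 5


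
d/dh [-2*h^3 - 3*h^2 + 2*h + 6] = -6*h^2 - 6*h + 2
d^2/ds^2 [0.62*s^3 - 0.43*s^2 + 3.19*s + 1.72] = 3.72*s - 0.86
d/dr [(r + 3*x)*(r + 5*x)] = 2*r + 8*x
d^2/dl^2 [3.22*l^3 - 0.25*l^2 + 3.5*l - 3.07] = 19.32*l - 0.5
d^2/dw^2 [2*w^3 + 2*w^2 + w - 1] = 12*w + 4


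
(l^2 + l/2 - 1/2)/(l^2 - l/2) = (l + 1)/l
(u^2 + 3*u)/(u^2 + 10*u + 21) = u/(u + 7)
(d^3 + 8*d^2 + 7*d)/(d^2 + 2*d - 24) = d*(d^2 + 8*d + 7)/(d^2 + 2*d - 24)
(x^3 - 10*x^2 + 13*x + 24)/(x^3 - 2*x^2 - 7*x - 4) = (x^2 - 11*x + 24)/(x^2 - 3*x - 4)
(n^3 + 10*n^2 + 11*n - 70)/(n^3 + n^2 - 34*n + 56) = (n + 5)/(n - 4)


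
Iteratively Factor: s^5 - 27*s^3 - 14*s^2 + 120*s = (s - 2)*(s^4 + 2*s^3 - 23*s^2 - 60*s) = s*(s - 2)*(s^3 + 2*s^2 - 23*s - 60) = s*(s - 5)*(s - 2)*(s^2 + 7*s + 12) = s*(s - 5)*(s - 2)*(s + 4)*(s + 3)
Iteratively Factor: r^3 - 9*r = (r)*(r^2 - 9) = r*(r - 3)*(r + 3)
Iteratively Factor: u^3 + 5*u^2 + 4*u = (u + 4)*(u^2 + u) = u*(u + 4)*(u + 1)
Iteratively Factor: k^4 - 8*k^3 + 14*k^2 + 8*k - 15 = (k - 3)*(k^3 - 5*k^2 - k + 5) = (k - 3)*(k + 1)*(k^2 - 6*k + 5) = (k - 3)*(k - 1)*(k + 1)*(k - 5)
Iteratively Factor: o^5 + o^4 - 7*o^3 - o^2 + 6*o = (o + 3)*(o^4 - 2*o^3 - o^2 + 2*o) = (o - 2)*(o + 3)*(o^3 - o) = (o - 2)*(o + 1)*(o + 3)*(o^2 - o) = o*(o - 2)*(o + 1)*(o + 3)*(o - 1)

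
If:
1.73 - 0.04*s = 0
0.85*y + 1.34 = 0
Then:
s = 43.25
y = -1.58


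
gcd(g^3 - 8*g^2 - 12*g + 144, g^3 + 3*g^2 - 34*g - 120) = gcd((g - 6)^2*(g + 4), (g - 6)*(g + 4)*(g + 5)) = g^2 - 2*g - 24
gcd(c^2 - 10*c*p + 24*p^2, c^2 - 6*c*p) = -c + 6*p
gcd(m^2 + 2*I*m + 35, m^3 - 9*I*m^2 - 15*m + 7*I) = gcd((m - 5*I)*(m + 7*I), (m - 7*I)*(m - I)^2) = 1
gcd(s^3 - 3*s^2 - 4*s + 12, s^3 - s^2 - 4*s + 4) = s^2 - 4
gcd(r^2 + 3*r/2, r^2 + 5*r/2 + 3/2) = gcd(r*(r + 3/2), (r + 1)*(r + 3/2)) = r + 3/2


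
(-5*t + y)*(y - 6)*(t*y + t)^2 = -5*t^3*y^3 + 20*t^3*y^2 + 55*t^3*y + 30*t^3 + t^2*y^4 - 4*t^2*y^3 - 11*t^2*y^2 - 6*t^2*y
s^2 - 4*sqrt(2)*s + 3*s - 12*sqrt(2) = (s + 3)*(s - 4*sqrt(2))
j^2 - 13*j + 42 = (j - 7)*(j - 6)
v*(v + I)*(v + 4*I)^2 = v^4 + 9*I*v^3 - 24*v^2 - 16*I*v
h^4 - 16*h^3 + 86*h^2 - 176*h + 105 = (h - 7)*(h - 5)*(h - 3)*(h - 1)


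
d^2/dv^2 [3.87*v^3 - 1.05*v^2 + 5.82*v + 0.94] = 23.22*v - 2.1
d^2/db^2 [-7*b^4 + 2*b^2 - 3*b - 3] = 4 - 84*b^2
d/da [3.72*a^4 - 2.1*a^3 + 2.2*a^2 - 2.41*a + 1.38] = 14.88*a^3 - 6.3*a^2 + 4.4*a - 2.41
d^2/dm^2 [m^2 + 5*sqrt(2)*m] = 2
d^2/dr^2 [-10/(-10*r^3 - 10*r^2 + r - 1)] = 20*(-10*(3*r + 1)*(10*r^3 + 10*r^2 - r + 1) + (30*r^2 + 20*r - 1)^2)/(10*r^3 + 10*r^2 - r + 1)^3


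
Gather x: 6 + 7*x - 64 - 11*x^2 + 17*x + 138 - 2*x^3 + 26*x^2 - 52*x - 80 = -2*x^3 + 15*x^2 - 28*x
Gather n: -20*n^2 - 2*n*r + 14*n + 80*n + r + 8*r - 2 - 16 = -20*n^2 + n*(94 - 2*r) + 9*r - 18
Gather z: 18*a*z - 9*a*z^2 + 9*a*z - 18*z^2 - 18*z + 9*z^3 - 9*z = 9*z^3 + z^2*(-9*a - 18) + z*(27*a - 27)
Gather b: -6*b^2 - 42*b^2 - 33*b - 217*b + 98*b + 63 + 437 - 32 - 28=-48*b^2 - 152*b + 440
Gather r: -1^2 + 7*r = 7*r - 1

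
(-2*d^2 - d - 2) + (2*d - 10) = -2*d^2 + d - 12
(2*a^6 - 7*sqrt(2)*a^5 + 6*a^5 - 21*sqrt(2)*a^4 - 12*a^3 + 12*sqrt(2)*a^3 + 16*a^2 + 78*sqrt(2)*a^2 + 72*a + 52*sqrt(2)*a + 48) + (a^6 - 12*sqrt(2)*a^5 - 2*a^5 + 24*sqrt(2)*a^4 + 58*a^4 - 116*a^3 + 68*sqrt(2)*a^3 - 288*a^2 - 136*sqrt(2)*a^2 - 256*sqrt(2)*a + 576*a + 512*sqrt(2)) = 3*a^6 - 19*sqrt(2)*a^5 + 4*a^5 + 3*sqrt(2)*a^4 + 58*a^4 - 128*a^3 + 80*sqrt(2)*a^3 - 272*a^2 - 58*sqrt(2)*a^2 - 204*sqrt(2)*a + 648*a + 48 + 512*sqrt(2)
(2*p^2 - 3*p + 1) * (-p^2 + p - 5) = -2*p^4 + 5*p^3 - 14*p^2 + 16*p - 5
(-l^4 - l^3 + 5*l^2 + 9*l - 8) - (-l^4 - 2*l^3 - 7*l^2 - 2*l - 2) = l^3 + 12*l^2 + 11*l - 6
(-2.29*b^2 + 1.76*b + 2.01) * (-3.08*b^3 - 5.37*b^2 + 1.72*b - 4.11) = 7.0532*b^5 + 6.8765*b^4 - 19.5808*b^3 + 1.6454*b^2 - 3.7764*b - 8.2611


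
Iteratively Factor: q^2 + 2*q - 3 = (q + 3)*(q - 1)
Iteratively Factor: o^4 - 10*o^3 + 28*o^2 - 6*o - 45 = (o - 3)*(o^3 - 7*o^2 + 7*o + 15) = (o - 3)^2*(o^2 - 4*o - 5) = (o - 5)*(o - 3)^2*(o + 1)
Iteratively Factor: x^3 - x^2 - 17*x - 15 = (x + 1)*(x^2 - 2*x - 15) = (x + 1)*(x + 3)*(x - 5)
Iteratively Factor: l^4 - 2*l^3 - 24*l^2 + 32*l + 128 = (l + 4)*(l^3 - 6*l^2 + 32) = (l - 4)*(l + 4)*(l^2 - 2*l - 8) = (l - 4)*(l + 2)*(l + 4)*(l - 4)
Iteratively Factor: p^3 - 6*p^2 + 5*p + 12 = (p - 3)*(p^2 - 3*p - 4) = (p - 3)*(p + 1)*(p - 4)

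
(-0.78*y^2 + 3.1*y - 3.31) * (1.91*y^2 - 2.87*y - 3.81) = -1.4898*y^4 + 8.1596*y^3 - 12.2473*y^2 - 2.3113*y + 12.6111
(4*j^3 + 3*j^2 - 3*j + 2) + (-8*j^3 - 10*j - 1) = -4*j^3 + 3*j^2 - 13*j + 1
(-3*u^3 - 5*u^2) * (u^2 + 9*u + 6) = -3*u^5 - 32*u^4 - 63*u^3 - 30*u^2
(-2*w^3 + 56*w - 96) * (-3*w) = 6*w^4 - 168*w^2 + 288*w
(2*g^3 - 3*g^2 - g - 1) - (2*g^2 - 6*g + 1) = 2*g^3 - 5*g^2 + 5*g - 2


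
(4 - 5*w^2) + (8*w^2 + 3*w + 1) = 3*w^2 + 3*w + 5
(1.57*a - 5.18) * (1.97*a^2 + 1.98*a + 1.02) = 3.0929*a^3 - 7.096*a^2 - 8.655*a - 5.2836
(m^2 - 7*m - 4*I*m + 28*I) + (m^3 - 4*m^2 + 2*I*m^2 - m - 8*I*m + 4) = m^3 - 3*m^2 + 2*I*m^2 - 8*m - 12*I*m + 4 + 28*I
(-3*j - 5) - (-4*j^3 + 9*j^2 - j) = 4*j^3 - 9*j^2 - 2*j - 5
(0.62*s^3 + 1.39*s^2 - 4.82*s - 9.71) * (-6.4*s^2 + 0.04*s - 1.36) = -3.968*s^5 - 8.8712*s^4 + 30.0604*s^3 + 60.0608*s^2 + 6.1668*s + 13.2056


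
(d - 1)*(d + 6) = d^2 + 5*d - 6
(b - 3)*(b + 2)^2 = b^3 + b^2 - 8*b - 12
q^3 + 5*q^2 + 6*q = q*(q + 2)*(q + 3)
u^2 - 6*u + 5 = (u - 5)*(u - 1)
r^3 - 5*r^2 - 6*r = r*(r - 6)*(r + 1)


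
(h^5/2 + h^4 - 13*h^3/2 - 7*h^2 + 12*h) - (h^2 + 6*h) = h^5/2 + h^4 - 13*h^3/2 - 8*h^2 + 6*h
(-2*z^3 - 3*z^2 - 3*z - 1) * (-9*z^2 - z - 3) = 18*z^5 + 29*z^4 + 36*z^3 + 21*z^2 + 10*z + 3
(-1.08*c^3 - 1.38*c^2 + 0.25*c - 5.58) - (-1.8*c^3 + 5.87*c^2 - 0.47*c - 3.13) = 0.72*c^3 - 7.25*c^2 + 0.72*c - 2.45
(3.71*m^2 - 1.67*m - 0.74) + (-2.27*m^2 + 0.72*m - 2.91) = 1.44*m^2 - 0.95*m - 3.65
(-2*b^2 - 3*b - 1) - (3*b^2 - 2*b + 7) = -5*b^2 - b - 8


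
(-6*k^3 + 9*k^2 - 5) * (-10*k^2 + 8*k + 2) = 60*k^5 - 138*k^4 + 60*k^3 + 68*k^2 - 40*k - 10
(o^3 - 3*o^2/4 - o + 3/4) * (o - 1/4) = o^4 - o^3 - 13*o^2/16 + o - 3/16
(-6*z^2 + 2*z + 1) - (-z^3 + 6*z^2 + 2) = z^3 - 12*z^2 + 2*z - 1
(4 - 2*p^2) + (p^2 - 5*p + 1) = -p^2 - 5*p + 5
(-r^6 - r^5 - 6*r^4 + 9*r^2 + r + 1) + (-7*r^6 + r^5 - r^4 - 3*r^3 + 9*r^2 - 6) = -8*r^6 - 7*r^4 - 3*r^3 + 18*r^2 + r - 5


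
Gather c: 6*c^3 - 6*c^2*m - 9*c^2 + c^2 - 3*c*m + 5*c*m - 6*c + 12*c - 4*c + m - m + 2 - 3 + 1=6*c^3 + c^2*(-6*m - 8) + c*(2*m + 2)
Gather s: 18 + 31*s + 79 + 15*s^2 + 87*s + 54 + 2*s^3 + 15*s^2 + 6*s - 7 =2*s^3 + 30*s^2 + 124*s + 144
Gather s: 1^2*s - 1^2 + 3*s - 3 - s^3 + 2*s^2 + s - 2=-s^3 + 2*s^2 + 5*s - 6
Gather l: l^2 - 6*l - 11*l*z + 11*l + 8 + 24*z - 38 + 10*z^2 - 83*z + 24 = l^2 + l*(5 - 11*z) + 10*z^2 - 59*z - 6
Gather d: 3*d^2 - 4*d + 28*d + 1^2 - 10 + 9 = 3*d^2 + 24*d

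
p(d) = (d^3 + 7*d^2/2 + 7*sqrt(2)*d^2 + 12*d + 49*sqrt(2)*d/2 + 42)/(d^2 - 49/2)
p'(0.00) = -1.90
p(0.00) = -1.71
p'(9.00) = -3.44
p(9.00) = 40.29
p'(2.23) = -8.83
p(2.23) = -11.46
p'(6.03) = -61.52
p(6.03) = 86.82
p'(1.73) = -6.00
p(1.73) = -7.81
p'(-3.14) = 0.44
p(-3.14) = 0.23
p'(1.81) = -6.36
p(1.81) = -8.30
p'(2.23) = -8.83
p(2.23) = -11.46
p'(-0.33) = -1.53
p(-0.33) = -1.15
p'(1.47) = -4.98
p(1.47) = -6.39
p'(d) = -2*d*(d^3 + 7*d^2/2 + 7*sqrt(2)*d^2 + 12*d + 49*sqrt(2)*d/2 + 42)/(d^2 - 49/2)^2 + (3*d^2 + 7*d + 14*sqrt(2)*d + 12 + 49*sqrt(2)/2)/(d^2 - 49/2)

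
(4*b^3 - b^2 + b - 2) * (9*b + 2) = 36*b^4 - b^3 + 7*b^2 - 16*b - 4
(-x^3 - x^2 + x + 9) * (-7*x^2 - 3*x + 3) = 7*x^5 + 10*x^4 - 7*x^3 - 69*x^2 - 24*x + 27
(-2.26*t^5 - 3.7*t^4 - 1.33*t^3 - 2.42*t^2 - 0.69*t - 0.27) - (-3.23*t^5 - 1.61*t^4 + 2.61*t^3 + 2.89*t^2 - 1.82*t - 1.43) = 0.97*t^5 - 2.09*t^4 - 3.94*t^3 - 5.31*t^2 + 1.13*t + 1.16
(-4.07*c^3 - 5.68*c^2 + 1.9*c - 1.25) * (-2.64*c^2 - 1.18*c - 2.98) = 10.7448*c^5 + 19.7978*c^4 + 13.815*c^3 + 17.9844*c^2 - 4.187*c + 3.725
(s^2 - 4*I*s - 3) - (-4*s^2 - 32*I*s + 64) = 5*s^2 + 28*I*s - 67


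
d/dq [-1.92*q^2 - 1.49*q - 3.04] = -3.84*q - 1.49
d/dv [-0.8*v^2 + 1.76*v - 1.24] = 1.76 - 1.6*v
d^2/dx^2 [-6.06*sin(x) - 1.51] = 6.06*sin(x)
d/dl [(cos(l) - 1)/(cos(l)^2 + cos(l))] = -(sin(l)^3/cos(l)^2 + 2*tan(l))/(cos(l) + 1)^2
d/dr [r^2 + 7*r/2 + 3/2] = 2*r + 7/2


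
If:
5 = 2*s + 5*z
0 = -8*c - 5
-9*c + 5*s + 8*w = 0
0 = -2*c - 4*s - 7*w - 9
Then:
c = -5/8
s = 181/24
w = -65/12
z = -121/60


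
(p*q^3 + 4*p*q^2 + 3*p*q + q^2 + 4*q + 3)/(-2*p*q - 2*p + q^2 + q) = (-p*q^2 - 3*p*q - q - 3)/(2*p - q)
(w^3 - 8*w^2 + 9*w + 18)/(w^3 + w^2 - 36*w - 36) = (w - 3)/(w + 6)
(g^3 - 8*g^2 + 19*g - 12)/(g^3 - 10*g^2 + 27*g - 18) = (g - 4)/(g - 6)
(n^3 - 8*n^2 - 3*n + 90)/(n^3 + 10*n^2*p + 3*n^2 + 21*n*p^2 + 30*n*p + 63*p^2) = (n^2 - 11*n + 30)/(n^2 + 10*n*p + 21*p^2)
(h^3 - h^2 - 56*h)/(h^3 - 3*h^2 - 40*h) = (h + 7)/(h + 5)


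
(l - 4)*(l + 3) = l^2 - l - 12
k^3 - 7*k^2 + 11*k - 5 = (k - 5)*(k - 1)^2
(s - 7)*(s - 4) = s^2 - 11*s + 28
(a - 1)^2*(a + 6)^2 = a^4 + 10*a^3 + 13*a^2 - 60*a + 36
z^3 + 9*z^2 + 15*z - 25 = (z - 1)*(z + 5)^2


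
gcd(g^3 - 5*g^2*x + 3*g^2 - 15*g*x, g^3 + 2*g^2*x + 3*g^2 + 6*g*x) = g^2 + 3*g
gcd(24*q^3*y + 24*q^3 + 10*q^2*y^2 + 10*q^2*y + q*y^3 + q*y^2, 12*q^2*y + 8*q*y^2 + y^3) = 6*q + y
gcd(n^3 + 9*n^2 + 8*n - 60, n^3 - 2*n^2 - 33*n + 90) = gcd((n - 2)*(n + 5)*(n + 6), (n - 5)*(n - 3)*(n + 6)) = n + 6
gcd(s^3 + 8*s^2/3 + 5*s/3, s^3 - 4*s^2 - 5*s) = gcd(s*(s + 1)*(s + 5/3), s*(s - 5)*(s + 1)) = s^2 + s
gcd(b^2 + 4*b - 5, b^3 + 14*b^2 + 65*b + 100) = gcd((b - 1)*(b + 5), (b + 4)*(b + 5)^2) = b + 5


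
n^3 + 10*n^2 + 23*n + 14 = (n + 1)*(n + 2)*(n + 7)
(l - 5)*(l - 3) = l^2 - 8*l + 15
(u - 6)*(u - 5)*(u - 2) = u^3 - 13*u^2 + 52*u - 60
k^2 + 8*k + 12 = (k + 2)*(k + 6)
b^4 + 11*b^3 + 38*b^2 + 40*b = b*(b + 2)*(b + 4)*(b + 5)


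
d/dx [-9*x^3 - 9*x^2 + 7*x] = -27*x^2 - 18*x + 7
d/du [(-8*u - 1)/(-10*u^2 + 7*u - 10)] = (-80*u^2 - 20*u + 87)/(100*u^4 - 140*u^3 + 249*u^2 - 140*u + 100)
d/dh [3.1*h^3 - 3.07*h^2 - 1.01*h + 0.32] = 9.3*h^2 - 6.14*h - 1.01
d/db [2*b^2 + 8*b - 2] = 4*b + 8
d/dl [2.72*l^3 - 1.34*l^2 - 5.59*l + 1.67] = 8.16*l^2 - 2.68*l - 5.59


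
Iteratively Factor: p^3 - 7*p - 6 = (p + 2)*(p^2 - 2*p - 3) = (p + 1)*(p + 2)*(p - 3)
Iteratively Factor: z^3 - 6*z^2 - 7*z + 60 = (z + 3)*(z^2 - 9*z + 20) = (z - 5)*(z + 3)*(z - 4)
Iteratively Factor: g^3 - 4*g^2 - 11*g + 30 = (g - 5)*(g^2 + g - 6) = (g - 5)*(g - 2)*(g + 3)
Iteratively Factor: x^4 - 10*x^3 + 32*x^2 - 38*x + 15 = (x - 1)*(x^3 - 9*x^2 + 23*x - 15) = (x - 5)*(x - 1)*(x^2 - 4*x + 3) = (x - 5)*(x - 1)^2*(x - 3)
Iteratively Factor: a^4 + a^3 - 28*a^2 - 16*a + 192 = (a - 3)*(a^3 + 4*a^2 - 16*a - 64) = (a - 4)*(a - 3)*(a^2 + 8*a + 16) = (a - 4)*(a - 3)*(a + 4)*(a + 4)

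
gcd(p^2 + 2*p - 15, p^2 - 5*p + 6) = p - 3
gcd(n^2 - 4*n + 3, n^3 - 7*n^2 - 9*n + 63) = n - 3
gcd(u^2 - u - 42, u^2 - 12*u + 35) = u - 7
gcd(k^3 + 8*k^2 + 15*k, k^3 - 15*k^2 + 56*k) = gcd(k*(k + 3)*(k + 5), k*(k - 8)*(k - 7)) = k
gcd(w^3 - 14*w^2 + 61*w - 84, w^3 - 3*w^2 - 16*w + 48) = w^2 - 7*w + 12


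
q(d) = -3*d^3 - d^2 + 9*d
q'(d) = -9*d^2 - 2*d + 9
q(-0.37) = -3.31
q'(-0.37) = 8.51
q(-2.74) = 29.54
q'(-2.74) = -53.09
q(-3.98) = 137.47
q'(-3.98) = -125.60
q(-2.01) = 2.23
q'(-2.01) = -23.34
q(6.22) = -704.63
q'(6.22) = -351.64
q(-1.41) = -6.27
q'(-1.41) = -6.07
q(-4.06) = 147.75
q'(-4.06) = -131.23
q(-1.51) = -5.54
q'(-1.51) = -8.50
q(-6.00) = 558.00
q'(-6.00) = -303.00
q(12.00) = -5220.00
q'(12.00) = -1311.00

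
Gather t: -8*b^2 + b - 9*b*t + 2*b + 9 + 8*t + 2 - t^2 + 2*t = -8*b^2 + 3*b - t^2 + t*(10 - 9*b) + 11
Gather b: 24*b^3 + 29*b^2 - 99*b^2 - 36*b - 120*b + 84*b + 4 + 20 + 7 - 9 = 24*b^3 - 70*b^2 - 72*b + 22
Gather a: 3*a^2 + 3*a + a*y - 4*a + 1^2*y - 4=3*a^2 + a*(y - 1) + y - 4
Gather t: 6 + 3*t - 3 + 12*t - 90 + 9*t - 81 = 24*t - 168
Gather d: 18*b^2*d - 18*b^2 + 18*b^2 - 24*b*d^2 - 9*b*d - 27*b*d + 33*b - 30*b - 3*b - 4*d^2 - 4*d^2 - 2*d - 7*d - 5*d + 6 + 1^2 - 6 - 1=d^2*(-24*b - 8) + d*(18*b^2 - 36*b - 14)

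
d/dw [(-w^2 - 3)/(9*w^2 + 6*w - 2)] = 2*(-3*w^2 + 29*w + 9)/(81*w^4 + 108*w^3 - 24*w + 4)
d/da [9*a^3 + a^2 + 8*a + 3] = 27*a^2 + 2*a + 8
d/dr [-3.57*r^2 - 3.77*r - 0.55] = -7.14*r - 3.77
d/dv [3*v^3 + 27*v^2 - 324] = 9*v*(v + 6)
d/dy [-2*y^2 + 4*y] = 4 - 4*y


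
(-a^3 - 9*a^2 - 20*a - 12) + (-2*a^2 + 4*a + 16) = -a^3 - 11*a^2 - 16*a + 4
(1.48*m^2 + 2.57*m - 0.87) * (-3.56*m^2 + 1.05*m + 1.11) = -5.2688*m^4 - 7.5952*m^3 + 7.4385*m^2 + 1.9392*m - 0.9657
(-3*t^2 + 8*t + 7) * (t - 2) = -3*t^3 + 14*t^2 - 9*t - 14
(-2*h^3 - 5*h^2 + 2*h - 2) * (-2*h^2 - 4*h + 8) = 4*h^5 + 18*h^4 - 44*h^2 + 24*h - 16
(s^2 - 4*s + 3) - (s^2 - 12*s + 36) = 8*s - 33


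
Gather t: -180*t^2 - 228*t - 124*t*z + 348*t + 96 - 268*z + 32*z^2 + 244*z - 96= -180*t^2 + t*(120 - 124*z) + 32*z^2 - 24*z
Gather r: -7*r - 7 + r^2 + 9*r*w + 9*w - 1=r^2 + r*(9*w - 7) + 9*w - 8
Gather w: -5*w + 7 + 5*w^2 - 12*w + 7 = 5*w^2 - 17*w + 14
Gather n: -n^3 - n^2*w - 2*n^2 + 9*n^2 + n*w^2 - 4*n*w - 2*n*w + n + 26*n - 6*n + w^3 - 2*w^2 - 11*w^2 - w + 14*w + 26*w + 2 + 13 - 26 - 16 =-n^3 + n^2*(7 - w) + n*(w^2 - 6*w + 21) + w^3 - 13*w^2 + 39*w - 27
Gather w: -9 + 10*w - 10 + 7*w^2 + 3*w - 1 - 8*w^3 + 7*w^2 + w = -8*w^3 + 14*w^2 + 14*w - 20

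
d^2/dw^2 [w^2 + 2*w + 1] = 2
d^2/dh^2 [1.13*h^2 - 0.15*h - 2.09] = 2.26000000000000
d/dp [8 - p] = -1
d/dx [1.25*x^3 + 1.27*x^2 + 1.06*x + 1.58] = 3.75*x^2 + 2.54*x + 1.06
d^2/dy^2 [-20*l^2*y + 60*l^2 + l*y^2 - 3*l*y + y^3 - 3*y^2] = 2*l + 6*y - 6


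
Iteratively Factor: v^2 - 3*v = (v - 3)*(v)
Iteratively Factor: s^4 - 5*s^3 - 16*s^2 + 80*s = (s + 4)*(s^3 - 9*s^2 + 20*s) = (s - 4)*(s + 4)*(s^2 - 5*s) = s*(s - 4)*(s + 4)*(s - 5)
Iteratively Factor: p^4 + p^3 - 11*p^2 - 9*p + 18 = (p - 1)*(p^3 + 2*p^2 - 9*p - 18) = (p - 3)*(p - 1)*(p^2 + 5*p + 6) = (p - 3)*(p - 1)*(p + 3)*(p + 2)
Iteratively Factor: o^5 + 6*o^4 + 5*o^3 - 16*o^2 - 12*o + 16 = (o + 2)*(o^4 + 4*o^3 - 3*o^2 - 10*o + 8) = (o + 2)^2*(o^3 + 2*o^2 - 7*o + 4) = (o - 1)*(o + 2)^2*(o^2 + 3*o - 4) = (o - 1)*(o + 2)^2*(o + 4)*(o - 1)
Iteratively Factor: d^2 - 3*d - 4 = (d + 1)*(d - 4)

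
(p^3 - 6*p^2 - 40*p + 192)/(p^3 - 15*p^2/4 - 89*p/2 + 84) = 4*(p - 4)/(4*p - 7)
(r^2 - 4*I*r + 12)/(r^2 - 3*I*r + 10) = (r - 6*I)/(r - 5*I)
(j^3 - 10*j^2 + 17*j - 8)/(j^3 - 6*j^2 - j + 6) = (j^2 - 9*j + 8)/(j^2 - 5*j - 6)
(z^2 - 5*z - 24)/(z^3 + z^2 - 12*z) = (z^2 - 5*z - 24)/(z*(z^2 + z - 12))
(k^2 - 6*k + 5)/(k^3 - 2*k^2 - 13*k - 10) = (k - 1)/(k^2 + 3*k + 2)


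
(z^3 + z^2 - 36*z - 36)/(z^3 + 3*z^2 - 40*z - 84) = (z^2 + 7*z + 6)/(z^2 + 9*z + 14)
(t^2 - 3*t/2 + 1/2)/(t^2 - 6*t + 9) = (2*t^2 - 3*t + 1)/(2*(t^2 - 6*t + 9))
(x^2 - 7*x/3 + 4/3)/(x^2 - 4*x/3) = (x - 1)/x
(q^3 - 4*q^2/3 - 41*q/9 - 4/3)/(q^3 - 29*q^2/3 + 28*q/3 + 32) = (q + 1/3)/(q - 8)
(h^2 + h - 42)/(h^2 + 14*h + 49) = (h - 6)/(h + 7)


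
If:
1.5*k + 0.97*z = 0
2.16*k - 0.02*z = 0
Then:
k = 0.00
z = 0.00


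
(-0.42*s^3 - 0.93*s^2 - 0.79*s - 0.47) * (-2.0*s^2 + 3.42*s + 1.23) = 0.84*s^5 + 0.4236*s^4 - 2.1172*s^3 - 2.9057*s^2 - 2.5791*s - 0.5781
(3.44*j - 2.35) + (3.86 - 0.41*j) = 3.03*j + 1.51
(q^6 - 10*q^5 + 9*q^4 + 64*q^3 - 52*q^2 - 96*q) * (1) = q^6 - 10*q^5 + 9*q^4 + 64*q^3 - 52*q^2 - 96*q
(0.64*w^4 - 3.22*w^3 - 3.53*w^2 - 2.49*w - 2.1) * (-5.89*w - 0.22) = -3.7696*w^5 + 18.825*w^4 + 21.5001*w^3 + 15.4427*w^2 + 12.9168*w + 0.462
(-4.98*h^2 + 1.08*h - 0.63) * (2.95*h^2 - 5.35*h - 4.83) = -14.691*h^4 + 29.829*h^3 + 16.4169*h^2 - 1.8459*h + 3.0429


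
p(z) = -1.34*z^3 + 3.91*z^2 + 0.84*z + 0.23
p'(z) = -4.02*z^2 + 7.82*z + 0.84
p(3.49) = -6.18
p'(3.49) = -20.83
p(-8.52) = 1105.65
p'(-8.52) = -357.60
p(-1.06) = 5.33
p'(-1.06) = -11.97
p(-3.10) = 75.12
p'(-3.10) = -62.03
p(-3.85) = 131.42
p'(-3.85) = -88.85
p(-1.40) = 10.39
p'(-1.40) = -17.99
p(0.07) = 0.31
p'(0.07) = 1.37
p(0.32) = 0.86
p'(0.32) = 2.93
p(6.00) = -143.41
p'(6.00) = -96.96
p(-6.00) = 425.39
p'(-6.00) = -190.80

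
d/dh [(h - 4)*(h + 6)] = 2*h + 2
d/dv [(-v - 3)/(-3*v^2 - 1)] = (3*v^2 - 6*v*(v + 3) + 1)/(3*v^2 + 1)^2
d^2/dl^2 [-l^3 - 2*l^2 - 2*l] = -6*l - 4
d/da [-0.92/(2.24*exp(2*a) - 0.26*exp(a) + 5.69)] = (4.1216*exp(a) - 0.2392)*exp(a)/(2.24*exp(2*a) - 0.26*exp(a) + 5.69)^2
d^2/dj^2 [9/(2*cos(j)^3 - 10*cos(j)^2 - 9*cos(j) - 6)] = 9*((-15*cos(j) - 40*cos(2*j) + 9*cos(3*j))*(-2*cos(j)^3 + 10*cos(j)^2 + 9*cos(j) + 6)/2 - 2*(-6*cos(j)^2 + 20*cos(j) + 9)^2*sin(j)^2)/(-2*cos(j)^3 + 10*cos(j)^2 + 9*cos(j) + 6)^3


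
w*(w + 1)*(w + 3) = w^3 + 4*w^2 + 3*w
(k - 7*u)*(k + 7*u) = k^2 - 49*u^2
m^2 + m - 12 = (m - 3)*(m + 4)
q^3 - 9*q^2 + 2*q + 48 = (q - 8)*(q - 3)*(q + 2)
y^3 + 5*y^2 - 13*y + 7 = (y - 1)^2*(y + 7)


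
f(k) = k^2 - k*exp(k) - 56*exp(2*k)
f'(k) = -k*exp(k) + 2*k - 112*exp(2*k) - exp(k)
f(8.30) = -906760075.59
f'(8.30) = -1813490898.09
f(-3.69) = 13.67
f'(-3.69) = -7.38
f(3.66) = -84700.26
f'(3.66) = -169316.62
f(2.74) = -13466.34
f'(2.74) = -26915.27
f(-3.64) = 13.31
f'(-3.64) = -7.29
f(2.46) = -7694.89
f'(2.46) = -15379.87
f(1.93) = -2667.63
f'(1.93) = -5332.45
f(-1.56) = 0.29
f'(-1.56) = -7.95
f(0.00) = -56.00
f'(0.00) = -113.00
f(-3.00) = 9.01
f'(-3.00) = -6.18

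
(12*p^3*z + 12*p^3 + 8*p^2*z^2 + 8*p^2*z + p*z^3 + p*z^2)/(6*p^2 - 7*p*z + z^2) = p*(12*p^2*z + 12*p^2 + 8*p*z^2 + 8*p*z + z^3 + z^2)/(6*p^2 - 7*p*z + z^2)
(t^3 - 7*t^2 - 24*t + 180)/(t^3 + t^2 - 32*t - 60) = (t - 6)/(t + 2)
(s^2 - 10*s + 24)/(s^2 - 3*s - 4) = (s - 6)/(s + 1)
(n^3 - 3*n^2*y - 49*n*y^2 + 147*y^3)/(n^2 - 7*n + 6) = (n^3 - 3*n^2*y - 49*n*y^2 + 147*y^3)/(n^2 - 7*n + 6)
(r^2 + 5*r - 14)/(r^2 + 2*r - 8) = (r + 7)/(r + 4)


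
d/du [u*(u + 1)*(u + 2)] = 3*u^2 + 6*u + 2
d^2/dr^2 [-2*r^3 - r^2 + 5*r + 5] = -12*r - 2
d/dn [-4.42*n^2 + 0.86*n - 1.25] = 0.86 - 8.84*n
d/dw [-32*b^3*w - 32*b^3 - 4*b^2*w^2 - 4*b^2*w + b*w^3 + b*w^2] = b*(-32*b^2 - 8*b*w - 4*b + 3*w^2 + 2*w)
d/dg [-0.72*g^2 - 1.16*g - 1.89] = -1.44*g - 1.16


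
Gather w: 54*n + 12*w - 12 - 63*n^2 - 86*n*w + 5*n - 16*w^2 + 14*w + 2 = -63*n^2 + 59*n - 16*w^2 + w*(26 - 86*n) - 10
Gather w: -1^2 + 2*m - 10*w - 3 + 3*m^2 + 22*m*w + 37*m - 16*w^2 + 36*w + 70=3*m^2 + 39*m - 16*w^2 + w*(22*m + 26) + 66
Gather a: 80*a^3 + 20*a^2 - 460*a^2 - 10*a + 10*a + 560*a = 80*a^3 - 440*a^2 + 560*a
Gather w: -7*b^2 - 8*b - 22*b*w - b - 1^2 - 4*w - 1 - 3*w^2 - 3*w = -7*b^2 - 9*b - 3*w^2 + w*(-22*b - 7) - 2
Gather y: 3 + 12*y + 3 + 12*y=24*y + 6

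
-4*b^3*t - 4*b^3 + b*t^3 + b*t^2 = (-2*b + t)*(2*b + t)*(b*t + b)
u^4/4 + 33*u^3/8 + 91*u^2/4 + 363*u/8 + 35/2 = (u/4 + 1)*(u + 1/2)*(u + 5)*(u + 7)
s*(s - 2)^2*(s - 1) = s^4 - 5*s^3 + 8*s^2 - 4*s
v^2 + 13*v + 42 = (v + 6)*(v + 7)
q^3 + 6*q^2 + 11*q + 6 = (q + 1)*(q + 2)*(q + 3)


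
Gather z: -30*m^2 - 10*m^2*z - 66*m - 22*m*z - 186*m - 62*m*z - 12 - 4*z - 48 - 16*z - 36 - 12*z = -30*m^2 - 252*m + z*(-10*m^2 - 84*m - 32) - 96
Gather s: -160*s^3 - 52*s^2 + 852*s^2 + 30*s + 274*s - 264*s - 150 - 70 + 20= -160*s^3 + 800*s^2 + 40*s - 200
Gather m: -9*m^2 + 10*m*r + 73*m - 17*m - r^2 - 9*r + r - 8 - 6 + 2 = -9*m^2 + m*(10*r + 56) - r^2 - 8*r - 12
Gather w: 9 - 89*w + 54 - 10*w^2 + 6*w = -10*w^2 - 83*w + 63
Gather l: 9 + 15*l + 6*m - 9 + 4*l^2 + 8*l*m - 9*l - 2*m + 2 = 4*l^2 + l*(8*m + 6) + 4*m + 2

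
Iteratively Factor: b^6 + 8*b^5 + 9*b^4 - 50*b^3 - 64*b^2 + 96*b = (b - 2)*(b^5 + 10*b^4 + 29*b^3 + 8*b^2 - 48*b) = (b - 2)*(b + 4)*(b^4 + 6*b^3 + 5*b^2 - 12*b) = b*(b - 2)*(b + 4)*(b^3 + 6*b^2 + 5*b - 12) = b*(b - 2)*(b - 1)*(b + 4)*(b^2 + 7*b + 12) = b*(b - 2)*(b - 1)*(b + 3)*(b + 4)*(b + 4)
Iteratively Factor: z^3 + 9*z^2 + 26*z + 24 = (z + 2)*(z^2 + 7*z + 12) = (z + 2)*(z + 3)*(z + 4)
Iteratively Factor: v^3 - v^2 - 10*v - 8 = (v + 2)*(v^2 - 3*v - 4) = (v - 4)*(v + 2)*(v + 1)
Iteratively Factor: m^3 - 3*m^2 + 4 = (m - 2)*(m^2 - m - 2) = (m - 2)^2*(m + 1)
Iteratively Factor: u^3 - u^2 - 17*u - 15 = (u - 5)*(u^2 + 4*u + 3) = (u - 5)*(u + 3)*(u + 1)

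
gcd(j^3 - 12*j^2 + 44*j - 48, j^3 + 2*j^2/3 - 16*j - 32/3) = j - 4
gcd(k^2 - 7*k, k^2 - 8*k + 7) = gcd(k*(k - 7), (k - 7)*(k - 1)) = k - 7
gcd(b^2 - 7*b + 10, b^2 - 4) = b - 2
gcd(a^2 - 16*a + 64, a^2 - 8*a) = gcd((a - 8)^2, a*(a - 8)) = a - 8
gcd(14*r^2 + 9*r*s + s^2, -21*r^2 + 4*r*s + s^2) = 7*r + s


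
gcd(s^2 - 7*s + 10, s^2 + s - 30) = s - 5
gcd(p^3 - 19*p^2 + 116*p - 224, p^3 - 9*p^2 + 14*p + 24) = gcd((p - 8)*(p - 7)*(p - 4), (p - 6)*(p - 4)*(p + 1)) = p - 4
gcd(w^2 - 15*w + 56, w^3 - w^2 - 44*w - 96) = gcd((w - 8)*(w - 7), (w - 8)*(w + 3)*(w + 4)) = w - 8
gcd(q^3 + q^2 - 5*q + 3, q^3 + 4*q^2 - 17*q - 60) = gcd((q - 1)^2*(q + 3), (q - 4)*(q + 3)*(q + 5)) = q + 3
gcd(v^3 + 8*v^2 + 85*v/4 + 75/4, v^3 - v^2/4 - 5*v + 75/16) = v + 5/2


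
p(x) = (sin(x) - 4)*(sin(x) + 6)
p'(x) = (sin(x) - 4)*cos(x) + (sin(x) + 6)*cos(x)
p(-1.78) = -25.00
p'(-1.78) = -0.01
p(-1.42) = -25.00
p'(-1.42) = 0.00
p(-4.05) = -21.80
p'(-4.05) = -2.20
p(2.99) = -23.68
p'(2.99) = -2.28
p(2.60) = -22.70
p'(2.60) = -2.60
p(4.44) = -25.00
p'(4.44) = -0.02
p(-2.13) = -24.98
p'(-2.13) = -0.16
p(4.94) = -25.00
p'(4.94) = 0.01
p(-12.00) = -22.64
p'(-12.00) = 2.59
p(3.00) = -23.70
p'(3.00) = -2.26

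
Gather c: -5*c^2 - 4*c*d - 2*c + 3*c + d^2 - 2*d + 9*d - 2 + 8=-5*c^2 + c*(1 - 4*d) + d^2 + 7*d + 6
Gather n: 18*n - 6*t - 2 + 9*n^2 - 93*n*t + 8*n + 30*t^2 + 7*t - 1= 9*n^2 + n*(26 - 93*t) + 30*t^2 + t - 3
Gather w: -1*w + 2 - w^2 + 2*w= -w^2 + w + 2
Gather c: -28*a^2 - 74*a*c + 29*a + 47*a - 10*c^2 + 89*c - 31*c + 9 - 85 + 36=-28*a^2 + 76*a - 10*c^2 + c*(58 - 74*a) - 40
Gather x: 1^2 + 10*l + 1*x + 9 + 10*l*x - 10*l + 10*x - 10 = x*(10*l + 11)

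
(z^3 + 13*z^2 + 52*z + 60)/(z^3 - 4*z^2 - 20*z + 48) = (z^3 + 13*z^2 + 52*z + 60)/(z^3 - 4*z^2 - 20*z + 48)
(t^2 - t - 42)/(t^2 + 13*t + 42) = (t - 7)/(t + 7)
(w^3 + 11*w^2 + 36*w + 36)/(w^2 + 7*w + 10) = (w^2 + 9*w + 18)/(w + 5)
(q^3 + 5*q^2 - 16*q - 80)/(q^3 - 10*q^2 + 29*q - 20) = (q^2 + 9*q + 20)/(q^2 - 6*q + 5)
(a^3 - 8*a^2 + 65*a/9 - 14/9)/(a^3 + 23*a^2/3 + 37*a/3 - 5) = (3*a^2 - 23*a + 14)/(3*(a^2 + 8*a + 15))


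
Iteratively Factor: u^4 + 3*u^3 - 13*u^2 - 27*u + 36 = (u + 4)*(u^3 - u^2 - 9*u + 9) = (u + 3)*(u + 4)*(u^2 - 4*u + 3) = (u - 1)*(u + 3)*(u + 4)*(u - 3)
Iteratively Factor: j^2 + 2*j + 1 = (j + 1)*(j + 1)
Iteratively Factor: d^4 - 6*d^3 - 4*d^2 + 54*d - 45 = (d - 3)*(d^3 - 3*d^2 - 13*d + 15) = (d - 5)*(d - 3)*(d^2 + 2*d - 3) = (d - 5)*(d - 3)*(d - 1)*(d + 3)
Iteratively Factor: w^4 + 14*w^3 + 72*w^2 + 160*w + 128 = (w + 4)*(w^3 + 10*w^2 + 32*w + 32) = (w + 4)^2*(w^2 + 6*w + 8) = (w + 4)^3*(w + 2)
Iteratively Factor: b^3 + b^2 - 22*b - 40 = (b + 4)*(b^2 - 3*b - 10) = (b + 2)*(b + 4)*(b - 5)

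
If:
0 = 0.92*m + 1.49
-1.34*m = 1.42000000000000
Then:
No Solution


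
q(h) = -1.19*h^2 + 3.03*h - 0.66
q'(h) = 3.03 - 2.38*h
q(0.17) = -0.18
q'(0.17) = 2.63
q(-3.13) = -21.80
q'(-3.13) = 10.48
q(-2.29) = -13.84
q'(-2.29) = 8.48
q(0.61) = 0.75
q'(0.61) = 1.58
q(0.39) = 0.34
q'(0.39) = 2.10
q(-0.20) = -1.31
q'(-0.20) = 3.51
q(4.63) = -12.14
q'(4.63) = -7.99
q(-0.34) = -1.83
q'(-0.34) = 3.84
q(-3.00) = -20.46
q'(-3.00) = 10.17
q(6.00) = -25.32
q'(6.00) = -11.25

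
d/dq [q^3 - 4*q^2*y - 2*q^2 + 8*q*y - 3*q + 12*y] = 3*q^2 - 8*q*y - 4*q + 8*y - 3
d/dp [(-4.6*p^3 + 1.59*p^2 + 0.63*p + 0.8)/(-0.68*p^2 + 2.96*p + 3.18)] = (3.128*p^4 - 27.232*p^3 - 38.7492*p^2 + 11.2004*p - 0.3646)/(0.4624*p^4 - 4.0256*p^3 + 4.4368*p^2 + 18.8256*p + 10.1124)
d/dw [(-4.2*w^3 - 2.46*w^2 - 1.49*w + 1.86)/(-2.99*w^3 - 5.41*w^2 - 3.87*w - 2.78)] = (15.3666*w^4 + 23.5978*w^3 + 53.1715*w^2 + 33.8028*w + 11.3404)/(8.9401*w^6 + 32.3518*w^5 + 52.4107*w^4 + 58.4978*w^3 + 45.0565*w^2 + 21.5172*w + 7.7284)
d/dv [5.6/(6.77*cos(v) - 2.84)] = 37.912*sin(v)/(6.77*cos(v) - 2.84)^2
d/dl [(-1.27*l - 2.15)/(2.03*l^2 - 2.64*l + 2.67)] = (2.5781*l^2 + 8.729*l - 9.0669)/(4.1209*l^4 - 10.7184*l^3 + 17.8098*l^2 - 14.0976*l + 7.1289)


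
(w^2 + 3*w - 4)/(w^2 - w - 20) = (w - 1)/(w - 5)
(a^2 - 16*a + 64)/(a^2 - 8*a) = (a - 8)/a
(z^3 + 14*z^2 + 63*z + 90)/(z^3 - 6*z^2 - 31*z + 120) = (z^2 + 9*z + 18)/(z^2 - 11*z + 24)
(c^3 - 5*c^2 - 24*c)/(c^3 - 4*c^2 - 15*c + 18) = c*(c - 8)/(c^2 - 7*c + 6)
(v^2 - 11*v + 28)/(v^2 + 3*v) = (v^2 - 11*v + 28)/(v*(v + 3))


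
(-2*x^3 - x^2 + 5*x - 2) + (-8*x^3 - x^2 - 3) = -10*x^3 - 2*x^2 + 5*x - 5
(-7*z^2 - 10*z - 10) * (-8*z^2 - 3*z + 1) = 56*z^4 + 101*z^3 + 103*z^2 + 20*z - 10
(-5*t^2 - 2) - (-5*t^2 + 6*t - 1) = -6*t - 1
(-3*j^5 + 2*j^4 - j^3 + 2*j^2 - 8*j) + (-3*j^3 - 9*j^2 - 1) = -3*j^5 + 2*j^4 - 4*j^3 - 7*j^2 - 8*j - 1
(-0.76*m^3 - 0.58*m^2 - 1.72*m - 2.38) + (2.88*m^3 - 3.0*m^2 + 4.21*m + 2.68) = 2.12*m^3 - 3.58*m^2 + 2.49*m + 0.3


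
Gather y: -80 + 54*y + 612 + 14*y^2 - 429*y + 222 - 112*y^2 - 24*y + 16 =-98*y^2 - 399*y + 770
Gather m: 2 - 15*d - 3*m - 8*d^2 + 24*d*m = -8*d^2 - 15*d + m*(24*d - 3) + 2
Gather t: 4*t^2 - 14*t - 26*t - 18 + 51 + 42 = 4*t^2 - 40*t + 75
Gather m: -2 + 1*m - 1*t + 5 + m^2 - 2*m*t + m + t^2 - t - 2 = m^2 + m*(2 - 2*t) + t^2 - 2*t + 1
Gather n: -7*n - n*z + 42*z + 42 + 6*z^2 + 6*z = n*(-z - 7) + 6*z^2 + 48*z + 42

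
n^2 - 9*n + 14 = (n - 7)*(n - 2)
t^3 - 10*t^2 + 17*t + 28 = (t - 7)*(t - 4)*(t + 1)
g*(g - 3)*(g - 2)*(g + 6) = g^4 + g^3 - 24*g^2 + 36*g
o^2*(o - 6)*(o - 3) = o^4 - 9*o^3 + 18*o^2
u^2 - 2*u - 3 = (u - 3)*(u + 1)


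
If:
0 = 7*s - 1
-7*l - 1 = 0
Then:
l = -1/7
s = 1/7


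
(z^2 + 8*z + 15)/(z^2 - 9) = (z + 5)/(z - 3)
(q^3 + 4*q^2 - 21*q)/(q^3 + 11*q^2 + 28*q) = (q - 3)/(q + 4)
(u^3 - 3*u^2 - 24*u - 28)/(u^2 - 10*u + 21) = (u^2 + 4*u + 4)/(u - 3)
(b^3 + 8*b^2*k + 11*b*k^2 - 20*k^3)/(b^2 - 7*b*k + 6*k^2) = (b^2 + 9*b*k + 20*k^2)/(b - 6*k)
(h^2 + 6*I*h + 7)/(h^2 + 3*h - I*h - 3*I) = (h + 7*I)/(h + 3)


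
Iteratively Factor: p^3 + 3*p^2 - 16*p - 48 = (p + 4)*(p^2 - p - 12) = (p - 4)*(p + 4)*(p + 3)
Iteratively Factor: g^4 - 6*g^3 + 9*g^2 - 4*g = (g)*(g^3 - 6*g^2 + 9*g - 4) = g*(g - 4)*(g^2 - 2*g + 1) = g*(g - 4)*(g - 1)*(g - 1)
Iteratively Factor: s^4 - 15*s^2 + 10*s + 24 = (s - 3)*(s^3 + 3*s^2 - 6*s - 8) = (s - 3)*(s - 2)*(s^2 + 5*s + 4) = (s - 3)*(s - 2)*(s + 4)*(s + 1)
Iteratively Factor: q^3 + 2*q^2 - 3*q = (q + 3)*(q^2 - q) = (q - 1)*(q + 3)*(q)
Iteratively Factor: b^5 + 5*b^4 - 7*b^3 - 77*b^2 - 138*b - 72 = (b + 2)*(b^4 + 3*b^3 - 13*b^2 - 51*b - 36) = (b - 4)*(b + 2)*(b^3 + 7*b^2 + 15*b + 9) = (b - 4)*(b + 2)*(b + 3)*(b^2 + 4*b + 3) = (b - 4)*(b + 1)*(b + 2)*(b + 3)*(b + 3)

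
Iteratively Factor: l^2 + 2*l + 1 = (l + 1)*(l + 1)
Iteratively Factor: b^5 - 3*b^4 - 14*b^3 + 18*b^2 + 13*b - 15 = (b - 1)*(b^4 - 2*b^3 - 16*b^2 + 2*b + 15) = (b - 1)^2*(b^3 - b^2 - 17*b - 15) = (b - 1)^2*(b + 3)*(b^2 - 4*b - 5) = (b - 5)*(b - 1)^2*(b + 3)*(b + 1)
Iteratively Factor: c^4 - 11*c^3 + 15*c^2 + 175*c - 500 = (c + 4)*(c^3 - 15*c^2 + 75*c - 125) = (c - 5)*(c + 4)*(c^2 - 10*c + 25) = (c - 5)^2*(c + 4)*(c - 5)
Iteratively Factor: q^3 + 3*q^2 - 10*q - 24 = (q + 2)*(q^2 + q - 12) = (q - 3)*(q + 2)*(q + 4)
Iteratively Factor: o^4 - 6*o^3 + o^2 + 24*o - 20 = (o - 2)*(o^3 - 4*o^2 - 7*o + 10) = (o - 2)*(o + 2)*(o^2 - 6*o + 5) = (o - 5)*(o - 2)*(o + 2)*(o - 1)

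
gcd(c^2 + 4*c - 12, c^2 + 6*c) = c + 6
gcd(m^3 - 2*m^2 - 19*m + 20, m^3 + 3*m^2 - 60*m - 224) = m + 4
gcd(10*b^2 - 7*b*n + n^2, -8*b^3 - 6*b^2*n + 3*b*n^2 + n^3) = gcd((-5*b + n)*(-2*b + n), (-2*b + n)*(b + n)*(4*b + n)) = 2*b - n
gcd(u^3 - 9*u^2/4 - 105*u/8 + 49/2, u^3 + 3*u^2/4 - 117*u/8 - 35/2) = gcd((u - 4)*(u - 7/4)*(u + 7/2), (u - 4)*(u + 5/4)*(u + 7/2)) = u^2 - u/2 - 14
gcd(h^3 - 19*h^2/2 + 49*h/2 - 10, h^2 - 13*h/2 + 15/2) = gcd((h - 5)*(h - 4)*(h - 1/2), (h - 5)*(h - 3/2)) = h - 5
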